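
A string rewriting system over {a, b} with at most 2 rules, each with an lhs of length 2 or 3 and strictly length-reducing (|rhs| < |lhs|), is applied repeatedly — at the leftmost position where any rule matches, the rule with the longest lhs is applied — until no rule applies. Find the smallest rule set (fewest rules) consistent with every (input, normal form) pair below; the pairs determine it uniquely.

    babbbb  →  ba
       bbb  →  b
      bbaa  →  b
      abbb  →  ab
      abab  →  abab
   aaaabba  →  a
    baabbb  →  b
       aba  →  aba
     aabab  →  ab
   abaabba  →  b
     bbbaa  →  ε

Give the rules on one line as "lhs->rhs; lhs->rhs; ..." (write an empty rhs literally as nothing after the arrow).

aa->b; bb->

  | babbbb => babb => ba
  | bbb => b
  | bbaa => aa => b
  | abbb => ab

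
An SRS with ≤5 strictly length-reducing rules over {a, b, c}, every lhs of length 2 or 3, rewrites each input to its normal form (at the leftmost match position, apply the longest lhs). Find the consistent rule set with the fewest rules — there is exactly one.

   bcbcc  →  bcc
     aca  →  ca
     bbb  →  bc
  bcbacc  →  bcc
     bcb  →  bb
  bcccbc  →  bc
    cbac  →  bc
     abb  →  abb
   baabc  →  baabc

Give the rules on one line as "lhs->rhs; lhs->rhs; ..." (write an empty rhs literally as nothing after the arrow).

  | bcbcc => bbcc => bcc
  | aca => ca
  | bbb => bc
  | bcbacc => bbacc => bbcc => bcc

ac->c; bbb->bc; bbc->bc; cb->b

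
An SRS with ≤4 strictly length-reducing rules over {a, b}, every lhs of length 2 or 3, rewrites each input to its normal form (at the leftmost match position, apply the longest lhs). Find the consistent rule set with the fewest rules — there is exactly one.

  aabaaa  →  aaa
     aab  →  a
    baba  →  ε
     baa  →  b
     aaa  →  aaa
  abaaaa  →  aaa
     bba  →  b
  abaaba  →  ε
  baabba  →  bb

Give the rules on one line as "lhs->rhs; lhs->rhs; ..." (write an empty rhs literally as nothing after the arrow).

  | aabaaa => aaa
  | aab => a
  | baba => ba => ε
  | baa => b

ab->; aba->; ba->; baa->b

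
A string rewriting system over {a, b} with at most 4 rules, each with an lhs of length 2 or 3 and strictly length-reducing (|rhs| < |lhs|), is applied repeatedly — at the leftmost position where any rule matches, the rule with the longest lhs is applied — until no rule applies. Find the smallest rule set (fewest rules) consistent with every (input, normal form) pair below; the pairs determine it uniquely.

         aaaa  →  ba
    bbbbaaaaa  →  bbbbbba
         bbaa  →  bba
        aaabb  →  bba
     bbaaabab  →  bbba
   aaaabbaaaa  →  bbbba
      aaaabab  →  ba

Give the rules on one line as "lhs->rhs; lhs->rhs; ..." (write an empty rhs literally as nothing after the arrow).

aa->a; aaa->ba; ab->a; abb->ba

  | aaaa => baa => ba
  | bbbbaaaaa => bbbbbaaa => bbbbbba
  | bbaa => bba
  | aaabb => babb => bba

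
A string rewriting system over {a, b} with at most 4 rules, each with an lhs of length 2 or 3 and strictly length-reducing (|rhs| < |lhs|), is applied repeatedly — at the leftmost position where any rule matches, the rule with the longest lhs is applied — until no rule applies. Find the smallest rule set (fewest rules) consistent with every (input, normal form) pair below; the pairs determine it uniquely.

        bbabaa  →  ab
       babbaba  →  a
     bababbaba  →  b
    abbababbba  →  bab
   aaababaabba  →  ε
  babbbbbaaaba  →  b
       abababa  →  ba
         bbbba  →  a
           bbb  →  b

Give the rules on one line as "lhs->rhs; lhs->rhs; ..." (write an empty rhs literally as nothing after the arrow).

  | bbabaa => abaa => aba => ab
  | babbaba => baaba => bba => a
  | bababbaba => babbbaba => bababa => babba => baa => b
  | abbababbba => aababbba => babbba => baba => bab

aa->; aba->ab; bb->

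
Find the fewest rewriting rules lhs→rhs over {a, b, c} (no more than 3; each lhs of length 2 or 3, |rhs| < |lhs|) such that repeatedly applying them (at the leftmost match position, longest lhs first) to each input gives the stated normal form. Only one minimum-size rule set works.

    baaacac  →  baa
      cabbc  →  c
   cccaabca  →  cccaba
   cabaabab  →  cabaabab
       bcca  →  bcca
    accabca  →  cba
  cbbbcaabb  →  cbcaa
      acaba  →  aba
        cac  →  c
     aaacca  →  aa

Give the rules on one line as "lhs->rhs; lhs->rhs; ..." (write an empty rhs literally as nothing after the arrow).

  | baaacac => baaac => baa
  | cabbc => cac => c
  | cccaabca => cccaba
  | cabaabab

abc->b; ac->; bb->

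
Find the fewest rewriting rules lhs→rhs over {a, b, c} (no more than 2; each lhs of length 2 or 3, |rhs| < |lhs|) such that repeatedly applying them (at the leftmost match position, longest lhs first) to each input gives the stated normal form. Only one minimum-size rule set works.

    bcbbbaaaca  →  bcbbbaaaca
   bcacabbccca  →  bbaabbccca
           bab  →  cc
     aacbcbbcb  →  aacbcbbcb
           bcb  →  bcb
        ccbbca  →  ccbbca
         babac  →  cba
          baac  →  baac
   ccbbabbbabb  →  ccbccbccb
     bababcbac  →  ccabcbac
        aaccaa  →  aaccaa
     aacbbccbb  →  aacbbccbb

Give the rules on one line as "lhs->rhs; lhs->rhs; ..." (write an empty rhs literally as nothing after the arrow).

  | bcbbbaaaca
  | bcacabbccca => bbaabbccca
  | bab => cc
  | aacbcbbcb

bab->cc; cac->ba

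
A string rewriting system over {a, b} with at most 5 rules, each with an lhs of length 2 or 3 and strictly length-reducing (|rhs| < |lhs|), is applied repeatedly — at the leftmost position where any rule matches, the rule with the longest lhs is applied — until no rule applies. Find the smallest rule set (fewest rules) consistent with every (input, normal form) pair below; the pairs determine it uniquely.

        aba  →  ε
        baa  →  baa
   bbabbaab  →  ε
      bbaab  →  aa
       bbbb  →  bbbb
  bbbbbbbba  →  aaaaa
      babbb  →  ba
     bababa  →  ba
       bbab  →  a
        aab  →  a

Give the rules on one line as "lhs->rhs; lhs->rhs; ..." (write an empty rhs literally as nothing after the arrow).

  | aba => ε
  | baa
  | bbabbaab => aabbaab => abaab => ab => ε
  | bbaab => aaab => aa

ab->; aba->; bab->ba; bba->aa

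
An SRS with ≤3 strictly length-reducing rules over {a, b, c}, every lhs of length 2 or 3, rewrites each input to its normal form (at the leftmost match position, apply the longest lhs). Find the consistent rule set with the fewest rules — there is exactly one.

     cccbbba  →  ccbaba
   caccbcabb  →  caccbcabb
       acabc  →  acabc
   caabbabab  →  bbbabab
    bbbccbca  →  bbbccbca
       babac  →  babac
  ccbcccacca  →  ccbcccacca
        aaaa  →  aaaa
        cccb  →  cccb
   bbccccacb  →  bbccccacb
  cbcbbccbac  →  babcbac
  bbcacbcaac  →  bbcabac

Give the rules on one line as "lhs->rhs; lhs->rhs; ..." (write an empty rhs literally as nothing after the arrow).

  | cccbbba => ccbaba
  | caccbcabb
  | acabc
  | caabbabab => bbbabab

aac->ab; caa->b; cbb->ba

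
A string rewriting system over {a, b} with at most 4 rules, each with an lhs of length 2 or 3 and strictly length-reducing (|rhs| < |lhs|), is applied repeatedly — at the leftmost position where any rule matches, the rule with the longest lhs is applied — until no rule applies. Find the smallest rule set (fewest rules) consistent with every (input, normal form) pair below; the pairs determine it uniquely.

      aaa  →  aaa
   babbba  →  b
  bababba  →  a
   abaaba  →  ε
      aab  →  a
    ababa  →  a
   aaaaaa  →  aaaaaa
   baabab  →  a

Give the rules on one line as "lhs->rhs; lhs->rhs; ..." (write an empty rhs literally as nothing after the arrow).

ab->; aba->b; abb->ba; bb->

  | aaa
  | babbba => bbaba => aba => b
  | bababba => bbbba => bba => a
  | abaaba => baba => bb => ε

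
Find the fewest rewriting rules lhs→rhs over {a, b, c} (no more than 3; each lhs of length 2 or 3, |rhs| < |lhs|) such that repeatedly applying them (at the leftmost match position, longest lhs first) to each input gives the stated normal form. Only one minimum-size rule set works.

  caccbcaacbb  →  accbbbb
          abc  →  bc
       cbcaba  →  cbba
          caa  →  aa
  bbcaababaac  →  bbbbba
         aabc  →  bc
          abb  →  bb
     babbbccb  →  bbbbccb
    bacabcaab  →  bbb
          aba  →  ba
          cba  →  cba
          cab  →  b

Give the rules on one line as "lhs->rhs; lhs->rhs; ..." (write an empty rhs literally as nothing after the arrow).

  | caccbcaacbb => accbcaacbb => accbaacbb => accbbabb => accbbbb
  | abc => bc
  | cbcaba => cbaba => cbba
  | caa => aa

aac->ba; ab->b; ca->a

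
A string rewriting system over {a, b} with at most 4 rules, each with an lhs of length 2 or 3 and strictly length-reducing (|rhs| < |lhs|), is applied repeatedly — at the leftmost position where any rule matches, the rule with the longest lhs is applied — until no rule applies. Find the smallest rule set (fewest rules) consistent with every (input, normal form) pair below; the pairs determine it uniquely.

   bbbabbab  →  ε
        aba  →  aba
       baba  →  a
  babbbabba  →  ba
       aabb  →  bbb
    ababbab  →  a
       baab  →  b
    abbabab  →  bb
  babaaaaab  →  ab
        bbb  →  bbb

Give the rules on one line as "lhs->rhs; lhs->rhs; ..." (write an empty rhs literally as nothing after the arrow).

  | bbbabbab => bbabbab => babbab => bab => ε
  | aba
  | baba => a
  | babbbabba => bbabba => babba => ba

aa->b; baa->; bab->; bba->ba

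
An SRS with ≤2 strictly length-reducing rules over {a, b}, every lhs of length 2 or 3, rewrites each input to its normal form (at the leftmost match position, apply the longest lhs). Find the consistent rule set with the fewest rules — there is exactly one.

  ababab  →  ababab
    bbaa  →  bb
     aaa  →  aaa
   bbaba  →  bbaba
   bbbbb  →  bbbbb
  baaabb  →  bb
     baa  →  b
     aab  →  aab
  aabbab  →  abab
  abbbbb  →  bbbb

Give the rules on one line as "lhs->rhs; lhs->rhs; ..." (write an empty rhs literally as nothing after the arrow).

abb->b; baa->b

  | ababab
  | bbaa => bb
  | aaa
  | bbaba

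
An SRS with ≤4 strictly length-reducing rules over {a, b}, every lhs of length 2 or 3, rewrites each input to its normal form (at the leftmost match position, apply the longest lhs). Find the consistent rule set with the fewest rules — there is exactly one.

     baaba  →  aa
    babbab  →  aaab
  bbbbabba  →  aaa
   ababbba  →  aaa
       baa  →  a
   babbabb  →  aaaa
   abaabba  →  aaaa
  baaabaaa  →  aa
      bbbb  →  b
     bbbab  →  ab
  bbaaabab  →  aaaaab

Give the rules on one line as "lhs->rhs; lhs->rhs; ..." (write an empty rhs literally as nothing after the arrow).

ba->a; baa->ba; bb->a; bbb->

  | baaba => baba => aba => aa
  | babbab => abbab => aaab
  | bbbbabba => babba => abba => aaa
  | ababbba => aabbba => aaa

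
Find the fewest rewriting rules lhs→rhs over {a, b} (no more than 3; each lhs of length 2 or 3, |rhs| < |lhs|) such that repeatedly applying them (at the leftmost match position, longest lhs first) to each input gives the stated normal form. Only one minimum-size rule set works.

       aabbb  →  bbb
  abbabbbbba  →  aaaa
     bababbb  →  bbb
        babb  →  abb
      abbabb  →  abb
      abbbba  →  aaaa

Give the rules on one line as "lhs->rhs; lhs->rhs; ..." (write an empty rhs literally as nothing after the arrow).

aab->b; ba->a; bba->aa

  | aabbb => bbb
  | abbabbbbba => aaabbbbba => abbbbba => abbbaa => abaaa => aaaa
  | bababbb => ababbb => aabbb => bbb
  | babb => abb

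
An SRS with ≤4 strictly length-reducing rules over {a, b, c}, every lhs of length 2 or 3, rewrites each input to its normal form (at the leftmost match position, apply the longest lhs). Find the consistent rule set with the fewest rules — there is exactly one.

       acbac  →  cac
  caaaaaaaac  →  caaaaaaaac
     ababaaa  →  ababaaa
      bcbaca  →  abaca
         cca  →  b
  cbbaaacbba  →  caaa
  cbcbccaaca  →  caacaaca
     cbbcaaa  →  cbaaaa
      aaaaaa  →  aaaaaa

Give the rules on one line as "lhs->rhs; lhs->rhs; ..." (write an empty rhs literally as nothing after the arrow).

  | acbac => cac
  | caaaaaaaac
  | ababaaa
  | bcbaca => abaca

acb->c; bba->ab; bc->a; cca->b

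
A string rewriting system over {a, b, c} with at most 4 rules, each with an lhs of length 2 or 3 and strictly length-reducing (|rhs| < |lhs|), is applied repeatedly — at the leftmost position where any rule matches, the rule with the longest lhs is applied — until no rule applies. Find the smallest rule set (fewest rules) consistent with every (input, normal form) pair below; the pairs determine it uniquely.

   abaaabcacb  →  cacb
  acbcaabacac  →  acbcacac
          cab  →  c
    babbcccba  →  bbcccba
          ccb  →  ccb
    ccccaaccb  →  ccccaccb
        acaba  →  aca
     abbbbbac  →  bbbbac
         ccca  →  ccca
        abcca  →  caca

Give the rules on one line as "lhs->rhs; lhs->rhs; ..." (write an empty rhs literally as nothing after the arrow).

aa->a; ab->; abc->ca

  | abaaabcacb => aaabcacb => aabcacb => abcacb => caacb => cacb
  | acbcaabacac => acbcabacac => acbcacac
  | cab => c
  | babbcccba => bbcccba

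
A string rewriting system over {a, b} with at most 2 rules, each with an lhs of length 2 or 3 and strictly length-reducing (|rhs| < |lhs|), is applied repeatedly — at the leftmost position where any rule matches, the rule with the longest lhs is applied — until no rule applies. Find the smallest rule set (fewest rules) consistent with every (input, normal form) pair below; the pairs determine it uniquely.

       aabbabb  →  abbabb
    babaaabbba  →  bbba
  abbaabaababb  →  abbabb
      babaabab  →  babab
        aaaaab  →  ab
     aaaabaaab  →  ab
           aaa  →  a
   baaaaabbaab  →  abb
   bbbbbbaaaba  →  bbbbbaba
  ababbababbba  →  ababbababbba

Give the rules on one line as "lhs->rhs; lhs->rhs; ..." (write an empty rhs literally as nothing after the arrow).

aa->a; baa->

  | aabbabb => abbabb
  | babaaabbba => baabbba => bbba
  | abbaabaababb => abbaababb => abbabb
  | babaabab => babab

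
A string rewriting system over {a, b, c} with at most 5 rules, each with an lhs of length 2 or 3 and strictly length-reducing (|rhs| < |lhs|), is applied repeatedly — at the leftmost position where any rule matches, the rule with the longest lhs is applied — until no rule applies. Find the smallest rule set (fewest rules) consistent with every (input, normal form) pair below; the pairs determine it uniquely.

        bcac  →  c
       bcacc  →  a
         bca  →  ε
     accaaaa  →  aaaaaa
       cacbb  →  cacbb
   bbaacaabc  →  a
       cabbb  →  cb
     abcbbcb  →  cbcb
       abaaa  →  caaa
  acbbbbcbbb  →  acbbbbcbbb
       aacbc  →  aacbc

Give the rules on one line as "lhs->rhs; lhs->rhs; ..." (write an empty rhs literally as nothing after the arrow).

  | bcac => c
  | bcacc => cc => a
  | bca => ε
  | accaaaa => aaaaaa

ab->c; baa->; bca->; cc->a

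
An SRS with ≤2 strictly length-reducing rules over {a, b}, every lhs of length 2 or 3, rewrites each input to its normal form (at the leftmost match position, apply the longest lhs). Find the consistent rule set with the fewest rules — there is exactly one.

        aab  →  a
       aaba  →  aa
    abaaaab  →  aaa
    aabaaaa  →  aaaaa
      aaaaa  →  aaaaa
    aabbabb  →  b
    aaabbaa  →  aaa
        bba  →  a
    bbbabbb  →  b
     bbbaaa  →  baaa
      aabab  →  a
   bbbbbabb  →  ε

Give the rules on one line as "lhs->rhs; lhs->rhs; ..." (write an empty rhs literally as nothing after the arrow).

  | aab => a
  | aaba => aa
  | abaaaab => aaaab => aaa
  | aabaaaa => aaaaa

ab->; bb->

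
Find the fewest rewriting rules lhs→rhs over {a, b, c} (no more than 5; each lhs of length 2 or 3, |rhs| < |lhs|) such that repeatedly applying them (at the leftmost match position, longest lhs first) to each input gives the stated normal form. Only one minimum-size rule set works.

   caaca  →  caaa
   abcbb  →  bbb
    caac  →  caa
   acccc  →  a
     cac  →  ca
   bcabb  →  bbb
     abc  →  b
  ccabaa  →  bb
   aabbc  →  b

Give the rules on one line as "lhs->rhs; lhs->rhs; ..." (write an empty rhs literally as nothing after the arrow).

ab->c; ac->a; ba->b; cc->b

  | caaca => caaa
  | abcbb => ccbb => bbb
  | caac => caa
  | acccc => accc => acc => ac => a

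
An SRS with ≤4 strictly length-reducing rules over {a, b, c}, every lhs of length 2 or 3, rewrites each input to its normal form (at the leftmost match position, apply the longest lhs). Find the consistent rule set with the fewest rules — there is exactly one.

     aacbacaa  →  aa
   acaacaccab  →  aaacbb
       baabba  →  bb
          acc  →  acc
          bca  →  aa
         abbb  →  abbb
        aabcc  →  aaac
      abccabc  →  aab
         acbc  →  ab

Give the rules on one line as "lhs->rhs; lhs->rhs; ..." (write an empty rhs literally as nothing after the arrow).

  | aacbacaa => aacbcaa => aacaaa => aabaa => aa
  | acaacaccab => abacaccab => abcaccab => aaaccab => aaacbb
  | baabba => bba => bb
  | acc

ba->b; baa->; bc->a; ca->b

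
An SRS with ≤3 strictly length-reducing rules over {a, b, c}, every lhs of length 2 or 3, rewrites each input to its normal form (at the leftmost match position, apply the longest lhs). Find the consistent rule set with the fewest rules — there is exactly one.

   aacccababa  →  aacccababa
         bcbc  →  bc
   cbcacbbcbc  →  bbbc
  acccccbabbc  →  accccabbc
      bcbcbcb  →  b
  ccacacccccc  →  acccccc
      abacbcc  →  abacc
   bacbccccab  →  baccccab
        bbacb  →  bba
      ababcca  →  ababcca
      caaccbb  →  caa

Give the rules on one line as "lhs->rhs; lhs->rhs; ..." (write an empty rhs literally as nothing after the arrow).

  | aacccababa
  | bcbc => bc
  | cbcacbbcbc => cacbbcbc => bbbcbc => bbbc
  | acccccbabbc => accccabbc

cac->b; cb->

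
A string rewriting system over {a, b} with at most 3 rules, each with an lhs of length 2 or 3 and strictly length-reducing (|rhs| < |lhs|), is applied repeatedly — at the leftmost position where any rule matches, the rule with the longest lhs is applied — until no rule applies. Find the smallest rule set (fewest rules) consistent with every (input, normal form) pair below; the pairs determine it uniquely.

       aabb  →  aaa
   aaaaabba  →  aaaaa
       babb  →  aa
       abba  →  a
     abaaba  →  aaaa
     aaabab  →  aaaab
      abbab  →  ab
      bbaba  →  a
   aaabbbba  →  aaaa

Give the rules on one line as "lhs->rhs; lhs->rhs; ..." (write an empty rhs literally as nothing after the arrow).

ba->a; bb->a; bba->

  | aabb => aaa
  | aaaaabba => aaaaa
  | babb => abb => aa
  | abba => a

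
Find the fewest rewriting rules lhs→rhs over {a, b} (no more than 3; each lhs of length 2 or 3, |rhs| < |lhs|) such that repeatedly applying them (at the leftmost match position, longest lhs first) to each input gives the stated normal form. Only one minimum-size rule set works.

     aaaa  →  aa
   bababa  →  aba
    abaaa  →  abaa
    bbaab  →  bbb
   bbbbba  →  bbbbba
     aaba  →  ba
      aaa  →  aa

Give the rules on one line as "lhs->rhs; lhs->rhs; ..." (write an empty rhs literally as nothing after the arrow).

aaa->aa; aab->b; bab->

  | aaaa => aaa => aa
  | bababa => aba
  | abaaa => abaa
  | bbaab => bbb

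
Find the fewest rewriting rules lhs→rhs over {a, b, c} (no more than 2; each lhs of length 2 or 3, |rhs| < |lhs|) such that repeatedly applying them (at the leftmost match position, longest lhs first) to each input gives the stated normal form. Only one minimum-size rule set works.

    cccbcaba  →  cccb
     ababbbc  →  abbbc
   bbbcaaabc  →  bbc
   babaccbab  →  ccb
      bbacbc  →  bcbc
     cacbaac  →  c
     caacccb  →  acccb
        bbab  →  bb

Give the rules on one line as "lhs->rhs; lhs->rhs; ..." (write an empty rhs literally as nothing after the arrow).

ba->; ca->

  | cccbcaba => cccbba => cccb
  | ababbbc => abbbc
  | bbbcaaabc => bbbaabc => bbabc => bbc
  | babaccbab => baccbab => ccbab => ccb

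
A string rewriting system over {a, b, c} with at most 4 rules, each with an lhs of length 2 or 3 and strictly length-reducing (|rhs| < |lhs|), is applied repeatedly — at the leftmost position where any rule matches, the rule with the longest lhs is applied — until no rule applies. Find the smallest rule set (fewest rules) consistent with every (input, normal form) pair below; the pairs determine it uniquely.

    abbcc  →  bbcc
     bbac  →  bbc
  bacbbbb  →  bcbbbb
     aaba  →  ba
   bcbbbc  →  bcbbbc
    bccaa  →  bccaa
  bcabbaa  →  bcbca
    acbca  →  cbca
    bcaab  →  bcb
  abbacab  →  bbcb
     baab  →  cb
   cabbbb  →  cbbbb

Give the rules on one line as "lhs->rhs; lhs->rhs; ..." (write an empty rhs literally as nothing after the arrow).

ab->b; ac->c; baa->ca

  | abbcc => bbcc
  | bbac => bbc
  | bacbbbb => bcbbbb
  | aaba => aba => ba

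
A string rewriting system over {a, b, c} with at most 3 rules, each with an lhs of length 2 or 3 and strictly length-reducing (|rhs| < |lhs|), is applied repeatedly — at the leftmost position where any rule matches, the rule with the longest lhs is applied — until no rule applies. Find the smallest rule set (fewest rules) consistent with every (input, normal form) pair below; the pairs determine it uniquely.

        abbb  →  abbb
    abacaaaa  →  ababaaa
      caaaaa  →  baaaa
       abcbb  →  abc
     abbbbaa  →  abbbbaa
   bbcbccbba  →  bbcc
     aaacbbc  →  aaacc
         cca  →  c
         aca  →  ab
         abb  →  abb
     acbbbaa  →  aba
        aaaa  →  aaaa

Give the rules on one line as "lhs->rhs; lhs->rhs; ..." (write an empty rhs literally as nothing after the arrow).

ca->b; cb->c

  | abbb
  | abacaaaa => ababaaa
  | caaaaa => baaaa
  | abcbb => abcb => abc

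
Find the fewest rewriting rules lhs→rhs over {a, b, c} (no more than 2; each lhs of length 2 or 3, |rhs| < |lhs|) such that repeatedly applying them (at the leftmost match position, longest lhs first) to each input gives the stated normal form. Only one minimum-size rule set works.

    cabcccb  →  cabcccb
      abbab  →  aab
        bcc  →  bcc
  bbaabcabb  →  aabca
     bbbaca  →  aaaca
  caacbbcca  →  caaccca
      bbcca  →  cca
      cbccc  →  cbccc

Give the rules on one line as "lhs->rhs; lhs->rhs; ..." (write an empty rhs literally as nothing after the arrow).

  | cabcccb
  | abbab => aab
  | bcc
  | bbaabcabb => aabcabb => aabca

bb->; bbb->aa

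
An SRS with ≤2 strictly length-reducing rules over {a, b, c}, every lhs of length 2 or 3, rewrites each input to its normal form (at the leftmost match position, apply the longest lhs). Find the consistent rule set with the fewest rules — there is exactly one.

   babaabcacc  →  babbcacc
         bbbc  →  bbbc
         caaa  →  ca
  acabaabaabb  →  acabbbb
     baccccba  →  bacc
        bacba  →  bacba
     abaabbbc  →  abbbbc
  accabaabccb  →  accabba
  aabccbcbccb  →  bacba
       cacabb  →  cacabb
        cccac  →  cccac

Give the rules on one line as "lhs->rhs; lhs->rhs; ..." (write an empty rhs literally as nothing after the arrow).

  | babaabcacc => babbcacc
  | bbbc
  | caaa => ca
  | acabaabaabb => acabbaabb => acabbbb

aa->; ccb->a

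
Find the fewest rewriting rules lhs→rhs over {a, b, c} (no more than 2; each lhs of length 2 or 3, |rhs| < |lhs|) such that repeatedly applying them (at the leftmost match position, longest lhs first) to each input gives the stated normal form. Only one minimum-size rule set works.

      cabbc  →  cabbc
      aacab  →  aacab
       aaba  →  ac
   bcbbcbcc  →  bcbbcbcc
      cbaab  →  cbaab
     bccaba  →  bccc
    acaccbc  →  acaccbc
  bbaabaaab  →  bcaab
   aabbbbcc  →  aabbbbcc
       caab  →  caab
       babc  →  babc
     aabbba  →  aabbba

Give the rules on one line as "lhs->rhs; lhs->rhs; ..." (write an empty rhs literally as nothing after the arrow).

aba->c; bac->c

  | cabbc
  | aacab
  | aaba => ac
  | bcbbcbcc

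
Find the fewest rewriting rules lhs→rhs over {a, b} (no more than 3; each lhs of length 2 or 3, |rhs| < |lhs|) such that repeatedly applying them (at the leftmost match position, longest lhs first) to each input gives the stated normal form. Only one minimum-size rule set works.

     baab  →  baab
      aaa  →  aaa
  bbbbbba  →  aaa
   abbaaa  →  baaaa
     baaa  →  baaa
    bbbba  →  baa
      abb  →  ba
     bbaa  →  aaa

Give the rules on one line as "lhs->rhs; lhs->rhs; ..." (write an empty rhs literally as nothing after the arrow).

  | baab
  | aaa
  | bbbbbba => abbbba => babba => bbaa => aaa
  | abbaaa => baaaa

abb->ba; bb->a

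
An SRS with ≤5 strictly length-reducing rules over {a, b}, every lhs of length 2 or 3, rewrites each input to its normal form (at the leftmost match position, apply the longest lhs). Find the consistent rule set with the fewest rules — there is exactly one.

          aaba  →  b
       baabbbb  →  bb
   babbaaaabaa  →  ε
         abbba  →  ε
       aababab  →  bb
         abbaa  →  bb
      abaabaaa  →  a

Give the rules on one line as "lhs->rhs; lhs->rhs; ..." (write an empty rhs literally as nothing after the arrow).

  | aaba => bba => b
  | baabbbb => abbbb => aab => bb
  | babbaaaabaa => bbaaaabaa => baaabaa => aabaa => bbaa => ba => ε
  | abbba => aaa => ba => ε

aa->b; aba->bb; ba->; bbb->a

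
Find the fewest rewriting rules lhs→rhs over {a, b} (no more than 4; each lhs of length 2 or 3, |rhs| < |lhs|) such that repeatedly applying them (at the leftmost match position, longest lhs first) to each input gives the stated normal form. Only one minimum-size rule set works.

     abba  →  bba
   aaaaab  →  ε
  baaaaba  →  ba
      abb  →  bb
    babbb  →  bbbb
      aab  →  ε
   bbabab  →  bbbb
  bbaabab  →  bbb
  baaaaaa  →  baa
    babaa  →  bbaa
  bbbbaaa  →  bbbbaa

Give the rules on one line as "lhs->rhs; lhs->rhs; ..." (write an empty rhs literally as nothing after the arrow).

  | abba => bba
  | aaaaab => aaaab => aaab => aab => ε
  | baaaaba => baaaba => baaba => ba
  | abb => bb

aaa->aa; aab->; ab->b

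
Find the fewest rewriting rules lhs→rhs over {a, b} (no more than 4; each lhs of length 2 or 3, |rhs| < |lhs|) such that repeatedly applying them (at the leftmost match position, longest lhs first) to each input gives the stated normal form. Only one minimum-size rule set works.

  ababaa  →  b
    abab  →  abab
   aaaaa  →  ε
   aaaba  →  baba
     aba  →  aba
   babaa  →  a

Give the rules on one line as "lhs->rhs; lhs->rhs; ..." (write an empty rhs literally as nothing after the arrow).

aa->b; bb->a; bba->

  | ababaa => ababb => abaa => abb => aa => b
  | abab
  | aaaaa => baaa => bba => ε
  | aaaba => baba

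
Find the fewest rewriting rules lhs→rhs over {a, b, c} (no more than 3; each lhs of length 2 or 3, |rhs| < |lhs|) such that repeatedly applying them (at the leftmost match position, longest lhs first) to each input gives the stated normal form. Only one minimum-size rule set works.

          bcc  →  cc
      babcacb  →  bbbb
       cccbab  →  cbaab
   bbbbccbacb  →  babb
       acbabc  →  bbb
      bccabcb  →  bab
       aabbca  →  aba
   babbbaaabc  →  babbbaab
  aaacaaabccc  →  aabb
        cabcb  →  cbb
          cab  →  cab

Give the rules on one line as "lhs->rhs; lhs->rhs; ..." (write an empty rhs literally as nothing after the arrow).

  | bcc => cc
  | babcacb => bacacb => bbacb => bbbb
  | cccbab => cbaab
  | bbbbccbacb => bbbccbacb => bbccbacb => bccbacb => ccbacb => baacb => babb

ac->b; bc->c; ccb->ba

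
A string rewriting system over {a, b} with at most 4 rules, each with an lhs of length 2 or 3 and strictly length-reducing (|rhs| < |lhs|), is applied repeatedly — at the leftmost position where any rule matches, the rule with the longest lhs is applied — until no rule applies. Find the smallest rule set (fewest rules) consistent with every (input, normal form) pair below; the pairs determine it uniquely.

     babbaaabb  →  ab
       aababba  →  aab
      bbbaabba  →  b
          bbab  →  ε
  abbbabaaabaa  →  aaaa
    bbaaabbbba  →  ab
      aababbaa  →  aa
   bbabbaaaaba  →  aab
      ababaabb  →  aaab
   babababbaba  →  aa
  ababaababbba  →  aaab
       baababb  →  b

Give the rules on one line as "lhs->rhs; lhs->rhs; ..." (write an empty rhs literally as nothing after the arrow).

  | babbaaabb => baaabb => abb => ab
  | aababba => aaba => aab
  | bbbaabba => bbaabba => baabba => bba => ba => b
  | bbab => bab => ε

ba->b; baa->; bab->; bb->b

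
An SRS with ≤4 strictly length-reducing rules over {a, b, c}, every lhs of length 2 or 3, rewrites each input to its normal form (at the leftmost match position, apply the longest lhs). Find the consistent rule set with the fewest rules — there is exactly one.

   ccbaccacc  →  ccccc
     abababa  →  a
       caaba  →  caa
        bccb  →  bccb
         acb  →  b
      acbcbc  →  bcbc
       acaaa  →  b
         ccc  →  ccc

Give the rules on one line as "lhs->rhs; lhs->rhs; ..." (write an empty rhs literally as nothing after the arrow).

aaa->b; ac->; ba->

  | ccbaccacc => ccccacc => ccccc
  | abababa => ababa => aba => a
  | caaba => caa
  | bccb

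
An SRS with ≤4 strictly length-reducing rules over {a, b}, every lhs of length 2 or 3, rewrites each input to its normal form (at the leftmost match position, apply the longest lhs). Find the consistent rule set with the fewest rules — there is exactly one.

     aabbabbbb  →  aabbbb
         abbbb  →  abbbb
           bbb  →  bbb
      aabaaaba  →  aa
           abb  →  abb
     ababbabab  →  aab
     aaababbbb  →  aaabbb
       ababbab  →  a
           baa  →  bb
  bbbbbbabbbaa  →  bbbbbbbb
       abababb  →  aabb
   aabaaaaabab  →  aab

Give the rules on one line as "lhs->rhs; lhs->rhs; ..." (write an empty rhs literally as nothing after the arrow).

ba->; baa->bb; bab->

  | aabbabbbb => aabbbb
  | abbbb
  | bbb
  | aabaaaba => aabbaba => aaba => aa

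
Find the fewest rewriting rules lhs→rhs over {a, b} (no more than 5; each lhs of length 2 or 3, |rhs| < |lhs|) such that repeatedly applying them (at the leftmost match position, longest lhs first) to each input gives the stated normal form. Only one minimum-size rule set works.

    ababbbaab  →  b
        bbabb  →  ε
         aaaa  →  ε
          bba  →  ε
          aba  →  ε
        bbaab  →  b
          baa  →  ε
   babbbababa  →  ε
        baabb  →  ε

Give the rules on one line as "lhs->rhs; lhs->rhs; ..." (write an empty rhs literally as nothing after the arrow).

  | ababbbaab => aabbbaab => bbbaab => baab => aab => b
  | bbabb => bbbb => bb => ε
  | aaaa => aa => ε
  | bba => bb => ε

aa->; ba->a; bb->; bba->bb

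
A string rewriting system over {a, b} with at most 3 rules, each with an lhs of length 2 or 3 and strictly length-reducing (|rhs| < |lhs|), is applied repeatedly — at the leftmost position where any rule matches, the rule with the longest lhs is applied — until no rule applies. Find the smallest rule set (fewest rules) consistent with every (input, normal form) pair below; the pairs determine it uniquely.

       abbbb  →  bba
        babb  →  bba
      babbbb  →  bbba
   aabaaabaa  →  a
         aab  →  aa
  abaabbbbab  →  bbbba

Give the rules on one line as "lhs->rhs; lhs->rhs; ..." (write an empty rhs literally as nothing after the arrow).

  | abbbb => babb => bba
  | babb => bba
  | babbbb => bbabb => bbba
  | aabaaabaa => aaaaabaa => aabaa => aaaa => a

aaa->; ab->a; abb->ba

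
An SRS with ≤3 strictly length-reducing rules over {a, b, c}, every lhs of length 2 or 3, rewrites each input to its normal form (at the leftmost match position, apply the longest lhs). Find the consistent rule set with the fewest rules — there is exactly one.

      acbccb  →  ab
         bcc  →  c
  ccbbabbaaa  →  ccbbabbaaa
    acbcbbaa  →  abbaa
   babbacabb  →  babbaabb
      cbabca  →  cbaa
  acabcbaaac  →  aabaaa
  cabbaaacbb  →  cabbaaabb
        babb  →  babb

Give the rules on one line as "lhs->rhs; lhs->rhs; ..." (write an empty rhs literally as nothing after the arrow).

  | acbccb => abccb => acb => ab
  | bcc => c
  | ccbbabbaaa
  | acbcbbaa => abcbbaa => abbaa

ac->a; bc->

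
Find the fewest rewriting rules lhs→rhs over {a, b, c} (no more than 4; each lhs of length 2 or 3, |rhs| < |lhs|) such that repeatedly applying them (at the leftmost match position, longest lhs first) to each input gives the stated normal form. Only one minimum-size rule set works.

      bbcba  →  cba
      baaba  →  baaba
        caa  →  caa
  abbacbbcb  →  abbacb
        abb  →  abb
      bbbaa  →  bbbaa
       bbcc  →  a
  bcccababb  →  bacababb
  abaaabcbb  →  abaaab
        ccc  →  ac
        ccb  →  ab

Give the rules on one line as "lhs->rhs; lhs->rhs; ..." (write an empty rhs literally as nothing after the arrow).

bbc->c; cbb->; cc->a

  | bbcba => cba
  | baaba
  | caa
  | abbacbbcb => abbacb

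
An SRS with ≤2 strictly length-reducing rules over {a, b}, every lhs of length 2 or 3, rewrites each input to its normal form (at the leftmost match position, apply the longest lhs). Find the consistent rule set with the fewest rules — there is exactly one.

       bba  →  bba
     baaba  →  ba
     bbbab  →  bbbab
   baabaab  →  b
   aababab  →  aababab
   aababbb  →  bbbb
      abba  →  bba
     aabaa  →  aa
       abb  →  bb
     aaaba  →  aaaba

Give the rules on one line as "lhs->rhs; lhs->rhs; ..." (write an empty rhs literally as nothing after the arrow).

abb->bb; baa->

  | bba
  | baaba => ba
  | bbbab
  | baabaab => baab => b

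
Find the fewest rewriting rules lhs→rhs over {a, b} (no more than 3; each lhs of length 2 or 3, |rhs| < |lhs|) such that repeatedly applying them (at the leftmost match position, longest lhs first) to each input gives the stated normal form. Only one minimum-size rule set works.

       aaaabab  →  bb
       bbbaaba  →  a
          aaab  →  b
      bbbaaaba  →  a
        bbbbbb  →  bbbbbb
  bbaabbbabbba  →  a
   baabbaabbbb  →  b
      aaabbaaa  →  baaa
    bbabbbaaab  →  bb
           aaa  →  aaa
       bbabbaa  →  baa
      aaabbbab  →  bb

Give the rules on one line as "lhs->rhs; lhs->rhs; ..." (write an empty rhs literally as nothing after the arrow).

  | aaaabab => aaabab => aabab => abab => bab => bb
  | bbbaaba => baaba => baba => bba => a
  | aaab => aab => ab => b
  | bbbaaaba => baaaba => baaba => baba => bba => a

ab->b; abb->ab; bba->a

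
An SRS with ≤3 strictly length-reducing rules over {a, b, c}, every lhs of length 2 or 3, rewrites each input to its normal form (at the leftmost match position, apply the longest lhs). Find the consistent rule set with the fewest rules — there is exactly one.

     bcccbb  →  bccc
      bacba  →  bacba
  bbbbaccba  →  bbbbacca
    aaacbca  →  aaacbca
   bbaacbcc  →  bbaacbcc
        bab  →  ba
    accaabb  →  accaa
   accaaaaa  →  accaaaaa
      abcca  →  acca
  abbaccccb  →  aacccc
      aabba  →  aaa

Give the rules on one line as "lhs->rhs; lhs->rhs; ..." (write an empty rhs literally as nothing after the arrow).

ab->a; ccb->cc

  | bcccbb => bcccb => bccc
  | bacba
  | bbbbaccba => bbbbacca
  | aaacbca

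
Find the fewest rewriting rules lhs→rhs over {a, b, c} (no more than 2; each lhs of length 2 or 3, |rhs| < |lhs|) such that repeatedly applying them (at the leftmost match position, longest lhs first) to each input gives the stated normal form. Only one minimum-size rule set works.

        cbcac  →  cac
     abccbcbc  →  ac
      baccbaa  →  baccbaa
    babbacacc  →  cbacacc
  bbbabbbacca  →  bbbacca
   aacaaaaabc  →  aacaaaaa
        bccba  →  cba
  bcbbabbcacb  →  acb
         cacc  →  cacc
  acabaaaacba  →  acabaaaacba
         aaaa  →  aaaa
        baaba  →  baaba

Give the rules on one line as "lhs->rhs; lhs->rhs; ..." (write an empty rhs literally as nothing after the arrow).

  | cbcac => cac
  | abccbcbc => acbcbc => acbc => ac
  | baccbaa
  | babbacacc => cbacacc

bab->c; bc->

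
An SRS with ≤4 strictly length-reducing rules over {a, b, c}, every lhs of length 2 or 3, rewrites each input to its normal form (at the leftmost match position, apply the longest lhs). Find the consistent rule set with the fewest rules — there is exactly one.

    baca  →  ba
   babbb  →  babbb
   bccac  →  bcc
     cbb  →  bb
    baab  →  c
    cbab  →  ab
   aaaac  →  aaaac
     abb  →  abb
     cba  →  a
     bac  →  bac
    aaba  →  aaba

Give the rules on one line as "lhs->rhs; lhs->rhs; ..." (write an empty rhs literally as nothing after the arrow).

baa->cc; ca->; cb->; cbb->bb

  | baca => ba
  | babbb
  | bccac => bcc
  | cbb => bb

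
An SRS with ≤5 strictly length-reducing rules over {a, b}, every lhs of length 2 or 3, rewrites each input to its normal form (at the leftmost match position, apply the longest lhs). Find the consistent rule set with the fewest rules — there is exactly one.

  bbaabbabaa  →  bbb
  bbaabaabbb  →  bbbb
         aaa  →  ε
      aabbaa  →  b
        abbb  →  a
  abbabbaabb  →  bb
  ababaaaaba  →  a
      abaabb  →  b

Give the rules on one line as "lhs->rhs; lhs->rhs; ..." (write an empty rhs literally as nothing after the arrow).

aa->; aaa->aa; aab->; ab->a

  | bbaabbabaa => bbbabaa => bbbaaa => bbbaa => bbb
  | bbaabaabbb => bbaabbb => bbbb
  | aaa => aa => ε
  | aabbaa => baa => b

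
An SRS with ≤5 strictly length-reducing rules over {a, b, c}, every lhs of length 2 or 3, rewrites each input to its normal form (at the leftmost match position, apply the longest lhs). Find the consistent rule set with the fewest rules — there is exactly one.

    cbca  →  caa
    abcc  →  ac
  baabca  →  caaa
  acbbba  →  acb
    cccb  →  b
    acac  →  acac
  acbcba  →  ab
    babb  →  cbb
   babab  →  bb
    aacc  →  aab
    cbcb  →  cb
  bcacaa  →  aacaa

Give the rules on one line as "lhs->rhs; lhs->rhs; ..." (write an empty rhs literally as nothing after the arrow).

ba->c; bc->; bca->aa; cc->b

  | cbca => caa
  | abcc => ac
  | baabca => cabca => caaa
  | acbbba => acbbc => acb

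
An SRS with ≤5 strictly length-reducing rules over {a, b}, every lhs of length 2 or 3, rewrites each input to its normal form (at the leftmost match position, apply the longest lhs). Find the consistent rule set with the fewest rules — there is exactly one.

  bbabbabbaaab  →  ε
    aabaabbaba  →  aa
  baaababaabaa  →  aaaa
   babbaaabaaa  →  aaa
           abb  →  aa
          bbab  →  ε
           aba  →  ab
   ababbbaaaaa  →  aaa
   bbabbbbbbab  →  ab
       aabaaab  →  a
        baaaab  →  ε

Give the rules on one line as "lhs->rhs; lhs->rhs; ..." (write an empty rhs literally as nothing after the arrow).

  | bbabbabbaaab => aabbabbaaab => babbaaab => bbbaaab => abaaab => aab => ε
  | aabaabbaba => aabbaba => baba => bba => aa
  | baaababaabaa => ababaabaa => abbaabaa => aaaabaa => aaaa
  | babbaaabaaa => bbbaaabaaa => abaaabaaa => aabaaa => aaa

aab->; ba->b; baa->; bb->a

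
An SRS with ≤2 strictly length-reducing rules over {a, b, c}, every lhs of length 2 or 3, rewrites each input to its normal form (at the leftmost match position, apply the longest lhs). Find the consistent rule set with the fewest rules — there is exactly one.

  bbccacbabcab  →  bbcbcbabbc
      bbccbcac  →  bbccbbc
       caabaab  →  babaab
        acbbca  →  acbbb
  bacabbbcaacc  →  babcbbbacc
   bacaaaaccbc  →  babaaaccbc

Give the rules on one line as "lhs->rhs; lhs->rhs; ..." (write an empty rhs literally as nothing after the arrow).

  | bbccacbabcab => bbcbcbabcab => bbcbcbabbc
  | bbccbcac => bbccbbc
  | caabaab => babaab
  | acbbca => acbbb

ca->b; cab->bc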